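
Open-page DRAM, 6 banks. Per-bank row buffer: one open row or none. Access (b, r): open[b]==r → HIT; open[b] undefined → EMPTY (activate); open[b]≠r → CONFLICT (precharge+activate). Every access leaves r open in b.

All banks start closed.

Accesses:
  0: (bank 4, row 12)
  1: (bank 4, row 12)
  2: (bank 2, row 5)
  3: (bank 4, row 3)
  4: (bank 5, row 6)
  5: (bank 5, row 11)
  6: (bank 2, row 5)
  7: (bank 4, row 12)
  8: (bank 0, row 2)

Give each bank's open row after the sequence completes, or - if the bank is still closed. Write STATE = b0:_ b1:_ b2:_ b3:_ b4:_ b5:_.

STATE = b0:2 b1:- b2:5 b3:- b4:12 b5:11

step 0: bank4 None->12 [EMPTY]
step 1: bank4 12->12 [HIT]
step 2: bank2 None->5 [EMPTY]
step 3: bank4 12->3 [CONFLICT]
step 4: bank5 None->6 [EMPTY]
step 5: bank5 6->11 [CONFLICT]
step 6: bank2 5->5 [HIT]
step 7: bank4 3->12 [CONFLICT]
step 8: bank0 None->2 [EMPTY]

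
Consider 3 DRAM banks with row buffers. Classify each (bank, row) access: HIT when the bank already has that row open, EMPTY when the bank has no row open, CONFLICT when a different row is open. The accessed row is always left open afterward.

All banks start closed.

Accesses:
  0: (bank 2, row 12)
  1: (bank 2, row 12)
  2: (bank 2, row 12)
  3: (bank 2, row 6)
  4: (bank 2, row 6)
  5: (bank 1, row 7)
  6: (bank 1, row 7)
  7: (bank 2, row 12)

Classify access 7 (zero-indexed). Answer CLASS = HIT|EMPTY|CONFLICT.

0: bank 2 row 12 — prev None → EMPTY
1: bank 2 row 12 — prev 12 → HIT
2: bank 2 row 12 — prev 12 → HIT
3: bank 2 row 6 — prev 12 → CONFLICT
4: bank 2 row 6 — prev 6 → HIT
5: bank 1 row 7 — prev None → EMPTY
6: bank 1 row 7 — prev 7 → HIT
7: bank 2 row 12 — prev 6 → CONFLICT

CLASS = CONFLICT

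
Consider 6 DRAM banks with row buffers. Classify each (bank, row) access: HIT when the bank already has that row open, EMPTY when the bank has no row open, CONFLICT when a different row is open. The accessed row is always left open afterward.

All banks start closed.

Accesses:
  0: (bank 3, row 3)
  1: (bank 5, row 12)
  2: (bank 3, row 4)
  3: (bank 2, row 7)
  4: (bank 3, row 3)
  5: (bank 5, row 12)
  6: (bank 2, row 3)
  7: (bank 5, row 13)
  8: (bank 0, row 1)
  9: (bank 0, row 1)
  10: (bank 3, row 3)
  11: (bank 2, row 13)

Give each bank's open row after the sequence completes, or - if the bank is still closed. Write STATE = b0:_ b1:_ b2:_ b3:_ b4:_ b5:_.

STATE = b0:1 b1:- b2:13 b3:3 b4:- b5:13

0: bank 3 row 3 — prev None → EMPTY
1: bank 5 row 12 — prev None → EMPTY
2: bank 3 row 4 — prev 3 → CONFLICT
3: bank 2 row 7 — prev None → EMPTY
4: bank 3 row 3 — prev 4 → CONFLICT
5: bank 5 row 12 — prev 12 → HIT
6: bank 2 row 3 — prev 7 → CONFLICT
7: bank 5 row 13 — prev 12 → CONFLICT
8: bank 0 row 1 — prev None → EMPTY
9: bank 0 row 1 — prev 1 → HIT
10: bank 3 row 3 — prev 3 → HIT
11: bank 2 row 13 — prev 3 → CONFLICT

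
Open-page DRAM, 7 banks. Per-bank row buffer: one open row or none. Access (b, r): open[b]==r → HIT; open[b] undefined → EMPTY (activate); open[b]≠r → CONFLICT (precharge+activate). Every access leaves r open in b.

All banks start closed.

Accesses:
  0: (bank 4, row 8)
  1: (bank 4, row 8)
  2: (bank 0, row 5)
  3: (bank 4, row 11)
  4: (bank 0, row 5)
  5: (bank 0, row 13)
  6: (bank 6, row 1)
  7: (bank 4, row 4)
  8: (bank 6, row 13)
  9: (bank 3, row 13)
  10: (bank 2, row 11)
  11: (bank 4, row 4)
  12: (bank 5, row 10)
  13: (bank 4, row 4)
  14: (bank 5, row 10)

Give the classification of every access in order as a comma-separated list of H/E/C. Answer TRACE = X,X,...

0: bank 4 row 8 — prev None → EMPTY
1: bank 4 row 8 — prev 8 → HIT
2: bank 0 row 5 — prev None → EMPTY
3: bank 4 row 11 — prev 8 → CONFLICT
4: bank 0 row 5 — prev 5 → HIT
5: bank 0 row 13 — prev 5 → CONFLICT
6: bank 6 row 1 — prev None → EMPTY
7: bank 4 row 4 — prev 11 → CONFLICT
8: bank 6 row 13 — prev 1 → CONFLICT
9: bank 3 row 13 — prev None → EMPTY
10: bank 2 row 11 — prev None → EMPTY
11: bank 4 row 4 — prev 4 → HIT
12: bank 5 row 10 — prev None → EMPTY
13: bank 4 row 4 — prev 4 → HIT
14: bank 5 row 10 — prev 10 → HIT

TRACE = E,H,E,C,H,C,E,C,C,E,E,H,E,H,H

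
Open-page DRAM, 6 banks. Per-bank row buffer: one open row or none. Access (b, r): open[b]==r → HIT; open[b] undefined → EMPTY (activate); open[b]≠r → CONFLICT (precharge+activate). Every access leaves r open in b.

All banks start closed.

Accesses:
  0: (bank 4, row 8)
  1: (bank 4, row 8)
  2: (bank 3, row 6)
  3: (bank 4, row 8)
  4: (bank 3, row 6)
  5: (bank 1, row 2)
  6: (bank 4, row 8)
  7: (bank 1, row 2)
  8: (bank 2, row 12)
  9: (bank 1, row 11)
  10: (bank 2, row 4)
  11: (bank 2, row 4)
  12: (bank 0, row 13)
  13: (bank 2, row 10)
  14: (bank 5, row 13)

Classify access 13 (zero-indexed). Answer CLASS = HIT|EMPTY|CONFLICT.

CLASS = CONFLICT

step 0: bank4 None->8 [EMPTY]
step 1: bank4 8->8 [HIT]
step 2: bank3 None->6 [EMPTY]
step 3: bank4 8->8 [HIT]
step 4: bank3 6->6 [HIT]
step 5: bank1 None->2 [EMPTY]
step 6: bank4 8->8 [HIT]
step 7: bank1 2->2 [HIT]
step 8: bank2 None->12 [EMPTY]
step 9: bank1 2->11 [CONFLICT]
step 10: bank2 12->4 [CONFLICT]
step 11: bank2 4->4 [HIT]
step 12: bank0 None->13 [EMPTY]
step 13: bank2 4->10 [CONFLICT]
step 14: bank5 None->13 [EMPTY]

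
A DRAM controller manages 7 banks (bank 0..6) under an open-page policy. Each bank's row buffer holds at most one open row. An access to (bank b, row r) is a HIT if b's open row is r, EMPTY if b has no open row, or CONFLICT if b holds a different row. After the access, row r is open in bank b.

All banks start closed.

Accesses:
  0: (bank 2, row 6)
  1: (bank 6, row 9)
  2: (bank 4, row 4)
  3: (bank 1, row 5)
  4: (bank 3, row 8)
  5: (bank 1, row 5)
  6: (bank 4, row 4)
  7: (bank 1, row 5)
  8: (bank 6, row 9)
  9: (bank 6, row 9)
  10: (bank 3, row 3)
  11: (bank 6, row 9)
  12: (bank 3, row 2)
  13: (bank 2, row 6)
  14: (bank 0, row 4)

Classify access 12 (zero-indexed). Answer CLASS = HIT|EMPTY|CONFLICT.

0: bank 2 row 6 — prev None → EMPTY
1: bank 6 row 9 — prev None → EMPTY
2: bank 4 row 4 — prev None → EMPTY
3: bank 1 row 5 — prev None → EMPTY
4: bank 3 row 8 — prev None → EMPTY
5: bank 1 row 5 — prev 5 → HIT
6: bank 4 row 4 — prev 4 → HIT
7: bank 1 row 5 — prev 5 → HIT
8: bank 6 row 9 — prev 9 → HIT
9: bank 6 row 9 — prev 9 → HIT
10: bank 3 row 3 — prev 8 → CONFLICT
11: bank 6 row 9 — prev 9 → HIT
12: bank 3 row 2 — prev 3 → CONFLICT
13: bank 2 row 6 — prev 6 → HIT
14: bank 0 row 4 — prev None → EMPTY

CLASS = CONFLICT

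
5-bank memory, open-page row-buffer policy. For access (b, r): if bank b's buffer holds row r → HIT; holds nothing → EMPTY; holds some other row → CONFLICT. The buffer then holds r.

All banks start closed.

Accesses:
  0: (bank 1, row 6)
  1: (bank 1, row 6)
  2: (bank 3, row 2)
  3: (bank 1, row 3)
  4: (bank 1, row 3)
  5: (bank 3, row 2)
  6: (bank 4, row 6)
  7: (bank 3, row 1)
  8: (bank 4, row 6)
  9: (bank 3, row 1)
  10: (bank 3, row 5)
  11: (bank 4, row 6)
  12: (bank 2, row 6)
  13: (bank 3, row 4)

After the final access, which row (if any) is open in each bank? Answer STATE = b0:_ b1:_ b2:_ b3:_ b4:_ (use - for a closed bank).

#0 (1,6) E
#1 (1,6) H  (was 6)
#2 (3,2) E
#3 (1,3) C  (was 6)
#4 (1,3) H  (was 3)
#5 (3,2) H  (was 2)
#6 (4,6) E
#7 (3,1) C  (was 2)
#8 (4,6) H  (was 6)
#9 (3,1) H  (was 1)
#10 (3,5) C  (was 1)
#11 (4,6) H  (was 6)
#12 (2,6) E
#13 (3,4) C  (was 5)

STATE = b0:- b1:3 b2:6 b3:4 b4:6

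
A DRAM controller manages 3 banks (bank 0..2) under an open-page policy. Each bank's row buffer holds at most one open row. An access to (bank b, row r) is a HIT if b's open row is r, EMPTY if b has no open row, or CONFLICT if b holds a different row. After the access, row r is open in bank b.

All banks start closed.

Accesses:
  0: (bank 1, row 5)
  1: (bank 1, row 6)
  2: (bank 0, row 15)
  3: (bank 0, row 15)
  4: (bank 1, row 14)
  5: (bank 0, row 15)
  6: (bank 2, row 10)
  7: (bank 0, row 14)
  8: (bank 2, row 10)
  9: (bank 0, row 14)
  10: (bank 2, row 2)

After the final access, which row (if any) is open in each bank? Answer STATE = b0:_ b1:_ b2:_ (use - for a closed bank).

0: bank 1 row 5 — prev None → EMPTY
1: bank 1 row 6 — prev 5 → CONFLICT
2: bank 0 row 15 — prev None → EMPTY
3: bank 0 row 15 — prev 15 → HIT
4: bank 1 row 14 — prev 6 → CONFLICT
5: bank 0 row 15 — prev 15 → HIT
6: bank 2 row 10 — prev None → EMPTY
7: bank 0 row 14 — prev 15 → CONFLICT
8: bank 2 row 10 — prev 10 → HIT
9: bank 0 row 14 — prev 14 → HIT
10: bank 2 row 2 — prev 10 → CONFLICT

STATE = b0:14 b1:14 b2:2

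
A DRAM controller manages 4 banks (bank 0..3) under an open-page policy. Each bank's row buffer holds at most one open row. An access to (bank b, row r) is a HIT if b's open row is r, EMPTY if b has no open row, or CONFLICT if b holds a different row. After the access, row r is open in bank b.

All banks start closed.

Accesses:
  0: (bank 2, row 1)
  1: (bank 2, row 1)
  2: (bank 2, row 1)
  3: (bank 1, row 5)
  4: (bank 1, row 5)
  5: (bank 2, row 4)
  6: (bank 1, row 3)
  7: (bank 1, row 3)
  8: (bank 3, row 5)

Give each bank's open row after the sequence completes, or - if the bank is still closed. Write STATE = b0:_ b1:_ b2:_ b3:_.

  [0] b2 r1: no row ⇒ E
  [1] b2 r1: had r1 ⇒ H
  [2] b2 r1: had r1 ⇒ H
  [3] b1 r5: no row ⇒ E
  [4] b1 r5: had r5 ⇒ H
  [5] b2 r4: had r1 ⇒ C
  [6] b1 r3: had r5 ⇒ C
  [7] b1 r3: had r3 ⇒ H
  [8] b3 r5: no row ⇒ E

STATE = b0:- b1:3 b2:4 b3:5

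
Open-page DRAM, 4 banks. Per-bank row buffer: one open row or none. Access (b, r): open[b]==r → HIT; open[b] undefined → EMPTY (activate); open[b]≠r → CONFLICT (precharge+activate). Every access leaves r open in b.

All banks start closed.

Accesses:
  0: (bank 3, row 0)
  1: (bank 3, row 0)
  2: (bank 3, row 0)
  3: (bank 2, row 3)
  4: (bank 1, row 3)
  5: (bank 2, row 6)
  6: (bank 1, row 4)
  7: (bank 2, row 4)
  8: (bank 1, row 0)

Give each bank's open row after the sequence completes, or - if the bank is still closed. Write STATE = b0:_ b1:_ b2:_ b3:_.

STATE = b0:- b1:0 b2:4 b3:0

  [0] b3 r0: no row ⇒ E
  [1] b3 r0: had r0 ⇒ H
  [2] b3 r0: had r0 ⇒ H
  [3] b2 r3: no row ⇒ E
  [4] b1 r3: no row ⇒ E
  [5] b2 r6: had r3 ⇒ C
  [6] b1 r4: had r3 ⇒ C
  [7] b2 r4: had r6 ⇒ C
  [8] b1 r0: had r4 ⇒ C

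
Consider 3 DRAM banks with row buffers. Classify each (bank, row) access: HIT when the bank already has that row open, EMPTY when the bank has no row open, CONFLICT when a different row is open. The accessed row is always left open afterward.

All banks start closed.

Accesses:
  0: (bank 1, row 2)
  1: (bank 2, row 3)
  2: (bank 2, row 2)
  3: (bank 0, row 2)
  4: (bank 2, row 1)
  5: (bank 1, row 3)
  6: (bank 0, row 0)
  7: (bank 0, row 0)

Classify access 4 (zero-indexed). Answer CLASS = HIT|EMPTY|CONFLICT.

CLASS = CONFLICT

#0 (1,2) E
#1 (2,3) E
#2 (2,2) C  (was 3)
#3 (0,2) E
#4 (2,1) C  (was 2)
#5 (1,3) C  (was 2)
#6 (0,0) C  (was 2)
#7 (0,0) H  (was 0)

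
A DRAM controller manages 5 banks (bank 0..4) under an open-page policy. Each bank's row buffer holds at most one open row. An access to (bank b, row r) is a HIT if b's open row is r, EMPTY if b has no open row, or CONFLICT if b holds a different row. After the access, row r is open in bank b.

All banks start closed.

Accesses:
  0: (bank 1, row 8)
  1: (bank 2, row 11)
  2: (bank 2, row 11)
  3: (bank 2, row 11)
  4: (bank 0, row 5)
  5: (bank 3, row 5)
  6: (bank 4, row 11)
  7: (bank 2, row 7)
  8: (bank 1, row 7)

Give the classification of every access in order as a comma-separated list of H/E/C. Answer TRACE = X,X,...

TRACE = E,E,H,H,E,E,E,C,C

step 0: bank1 None->8 [EMPTY]
step 1: bank2 None->11 [EMPTY]
step 2: bank2 11->11 [HIT]
step 3: bank2 11->11 [HIT]
step 4: bank0 None->5 [EMPTY]
step 5: bank3 None->5 [EMPTY]
step 6: bank4 None->11 [EMPTY]
step 7: bank2 11->7 [CONFLICT]
step 8: bank1 8->7 [CONFLICT]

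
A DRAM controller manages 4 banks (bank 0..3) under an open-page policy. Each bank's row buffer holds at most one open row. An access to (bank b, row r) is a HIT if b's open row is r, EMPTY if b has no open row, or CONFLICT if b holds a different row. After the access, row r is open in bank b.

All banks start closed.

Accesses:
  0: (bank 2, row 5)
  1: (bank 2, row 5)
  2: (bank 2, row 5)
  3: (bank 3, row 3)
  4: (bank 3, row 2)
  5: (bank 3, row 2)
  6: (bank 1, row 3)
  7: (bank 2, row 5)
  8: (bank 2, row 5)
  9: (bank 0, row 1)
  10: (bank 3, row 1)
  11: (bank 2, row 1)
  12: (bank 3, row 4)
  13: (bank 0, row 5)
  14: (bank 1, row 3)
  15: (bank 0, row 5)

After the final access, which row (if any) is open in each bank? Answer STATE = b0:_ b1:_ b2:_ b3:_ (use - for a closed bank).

0: bank 2 row 5 — prev None → EMPTY
1: bank 2 row 5 — prev 5 → HIT
2: bank 2 row 5 — prev 5 → HIT
3: bank 3 row 3 — prev None → EMPTY
4: bank 3 row 2 — prev 3 → CONFLICT
5: bank 3 row 2 — prev 2 → HIT
6: bank 1 row 3 — prev None → EMPTY
7: bank 2 row 5 — prev 5 → HIT
8: bank 2 row 5 — prev 5 → HIT
9: bank 0 row 1 — prev None → EMPTY
10: bank 3 row 1 — prev 2 → CONFLICT
11: bank 2 row 1 — prev 5 → CONFLICT
12: bank 3 row 4 — prev 1 → CONFLICT
13: bank 0 row 5 — prev 1 → CONFLICT
14: bank 1 row 3 — prev 3 → HIT
15: bank 0 row 5 — prev 5 → HIT

STATE = b0:5 b1:3 b2:1 b3:4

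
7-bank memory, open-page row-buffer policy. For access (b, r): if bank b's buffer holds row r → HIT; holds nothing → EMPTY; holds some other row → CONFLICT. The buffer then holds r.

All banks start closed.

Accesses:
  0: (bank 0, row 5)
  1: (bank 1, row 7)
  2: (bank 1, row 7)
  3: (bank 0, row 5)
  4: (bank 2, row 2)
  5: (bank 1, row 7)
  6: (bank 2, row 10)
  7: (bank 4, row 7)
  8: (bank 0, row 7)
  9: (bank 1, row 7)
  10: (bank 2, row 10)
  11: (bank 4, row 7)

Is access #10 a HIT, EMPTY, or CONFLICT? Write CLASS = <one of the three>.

#0 (0,5) E
#1 (1,7) E
#2 (1,7) H  (was 7)
#3 (0,5) H  (was 5)
#4 (2,2) E
#5 (1,7) H  (was 7)
#6 (2,10) C  (was 2)
#7 (4,7) E
#8 (0,7) C  (was 5)
#9 (1,7) H  (was 7)
#10 (2,10) H  (was 10)
#11 (4,7) H  (was 7)

CLASS = HIT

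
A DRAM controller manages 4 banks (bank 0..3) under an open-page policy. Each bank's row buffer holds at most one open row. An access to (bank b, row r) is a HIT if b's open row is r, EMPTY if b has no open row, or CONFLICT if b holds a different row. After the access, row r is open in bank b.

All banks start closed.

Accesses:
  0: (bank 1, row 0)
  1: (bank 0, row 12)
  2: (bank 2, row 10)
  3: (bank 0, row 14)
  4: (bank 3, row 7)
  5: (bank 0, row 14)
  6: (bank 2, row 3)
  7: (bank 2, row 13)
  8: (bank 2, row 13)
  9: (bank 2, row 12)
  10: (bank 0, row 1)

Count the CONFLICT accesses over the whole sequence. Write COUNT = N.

COUNT = 5

#0 (1,0) E
#1 (0,12) E
#2 (2,10) E
#3 (0,14) C  (was 12)
#4 (3,7) E
#5 (0,14) H  (was 14)
#6 (2,3) C  (was 10)
#7 (2,13) C  (was 3)
#8 (2,13) H  (was 13)
#9 (2,12) C  (was 13)
#10 (0,1) C  (was 14)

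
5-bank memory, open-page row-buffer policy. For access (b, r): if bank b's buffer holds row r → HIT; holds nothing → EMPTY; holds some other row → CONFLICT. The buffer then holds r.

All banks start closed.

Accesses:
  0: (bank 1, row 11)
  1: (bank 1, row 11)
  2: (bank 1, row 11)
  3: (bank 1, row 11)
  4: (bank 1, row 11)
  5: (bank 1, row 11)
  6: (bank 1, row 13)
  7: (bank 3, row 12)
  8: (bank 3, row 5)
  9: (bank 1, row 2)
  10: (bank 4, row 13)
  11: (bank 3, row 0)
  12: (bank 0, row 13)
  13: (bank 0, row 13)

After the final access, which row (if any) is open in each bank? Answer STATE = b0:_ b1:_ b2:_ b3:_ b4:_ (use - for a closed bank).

step 0: bank1 None->11 [EMPTY]
step 1: bank1 11->11 [HIT]
step 2: bank1 11->11 [HIT]
step 3: bank1 11->11 [HIT]
step 4: bank1 11->11 [HIT]
step 5: bank1 11->11 [HIT]
step 6: bank1 11->13 [CONFLICT]
step 7: bank3 None->12 [EMPTY]
step 8: bank3 12->5 [CONFLICT]
step 9: bank1 13->2 [CONFLICT]
step 10: bank4 None->13 [EMPTY]
step 11: bank3 5->0 [CONFLICT]
step 12: bank0 None->13 [EMPTY]
step 13: bank0 13->13 [HIT]

STATE = b0:13 b1:2 b2:- b3:0 b4:13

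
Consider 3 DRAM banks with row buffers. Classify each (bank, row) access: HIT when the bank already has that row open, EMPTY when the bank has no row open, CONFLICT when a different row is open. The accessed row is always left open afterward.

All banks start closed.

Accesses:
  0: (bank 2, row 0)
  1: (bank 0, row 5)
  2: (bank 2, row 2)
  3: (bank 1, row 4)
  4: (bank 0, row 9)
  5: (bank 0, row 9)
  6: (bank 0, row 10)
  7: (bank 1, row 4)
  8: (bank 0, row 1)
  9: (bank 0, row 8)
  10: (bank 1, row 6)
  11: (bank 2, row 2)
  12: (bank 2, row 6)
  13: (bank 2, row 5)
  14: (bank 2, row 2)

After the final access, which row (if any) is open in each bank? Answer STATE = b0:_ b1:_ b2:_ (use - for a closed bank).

step 0: bank2 None->0 [EMPTY]
step 1: bank0 None->5 [EMPTY]
step 2: bank2 0->2 [CONFLICT]
step 3: bank1 None->4 [EMPTY]
step 4: bank0 5->9 [CONFLICT]
step 5: bank0 9->9 [HIT]
step 6: bank0 9->10 [CONFLICT]
step 7: bank1 4->4 [HIT]
step 8: bank0 10->1 [CONFLICT]
step 9: bank0 1->8 [CONFLICT]
step 10: bank1 4->6 [CONFLICT]
step 11: bank2 2->2 [HIT]
step 12: bank2 2->6 [CONFLICT]
step 13: bank2 6->5 [CONFLICT]
step 14: bank2 5->2 [CONFLICT]

STATE = b0:8 b1:6 b2:2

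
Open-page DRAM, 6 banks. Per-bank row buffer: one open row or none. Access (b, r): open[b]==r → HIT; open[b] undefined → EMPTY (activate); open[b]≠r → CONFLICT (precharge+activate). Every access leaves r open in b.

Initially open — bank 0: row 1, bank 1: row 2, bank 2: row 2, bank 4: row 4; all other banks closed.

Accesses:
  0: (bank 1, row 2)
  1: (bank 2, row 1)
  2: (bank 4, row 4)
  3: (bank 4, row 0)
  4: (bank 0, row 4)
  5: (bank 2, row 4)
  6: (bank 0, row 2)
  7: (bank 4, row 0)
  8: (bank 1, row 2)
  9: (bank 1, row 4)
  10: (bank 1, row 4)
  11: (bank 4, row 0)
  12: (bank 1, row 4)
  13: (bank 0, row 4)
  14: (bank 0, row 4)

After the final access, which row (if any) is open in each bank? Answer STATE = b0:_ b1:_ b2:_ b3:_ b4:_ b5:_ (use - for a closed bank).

#0 (1,2) H  (was 2)
#1 (2,1) C  (was 2)
#2 (4,4) H  (was 4)
#3 (4,0) C  (was 4)
#4 (0,4) C  (was 1)
#5 (2,4) C  (was 1)
#6 (0,2) C  (was 4)
#7 (4,0) H  (was 0)
#8 (1,2) H  (was 2)
#9 (1,4) C  (was 2)
#10 (1,4) H  (was 4)
#11 (4,0) H  (was 0)
#12 (1,4) H  (was 4)
#13 (0,4) C  (was 2)
#14 (0,4) H  (was 4)

STATE = b0:4 b1:4 b2:4 b3:- b4:0 b5:-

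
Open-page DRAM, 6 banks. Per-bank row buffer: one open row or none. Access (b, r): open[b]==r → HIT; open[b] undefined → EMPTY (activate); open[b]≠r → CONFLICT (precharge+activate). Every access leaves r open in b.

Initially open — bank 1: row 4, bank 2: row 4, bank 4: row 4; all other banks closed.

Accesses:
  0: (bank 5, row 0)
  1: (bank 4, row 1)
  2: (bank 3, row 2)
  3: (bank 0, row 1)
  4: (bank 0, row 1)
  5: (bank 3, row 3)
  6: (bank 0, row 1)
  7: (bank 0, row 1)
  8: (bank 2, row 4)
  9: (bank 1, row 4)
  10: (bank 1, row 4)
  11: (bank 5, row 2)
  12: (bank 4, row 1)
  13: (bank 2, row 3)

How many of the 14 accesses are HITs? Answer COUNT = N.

COUNT = 7

step 0: bank5 None->0 [EMPTY]
step 1: bank4 4->1 [CONFLICT]
step 2: bank3 None->2 [EMPTY]
step 3: bank0 None->1 [EMPTY]
step 4: bank0 1->1 [HIT]
step 5: bank3 2->3 [CONFLICT]
step 6: bank0 1->1 [HIT]
step 7: bank0 1->1 [HIT]
step 8: bank2 4->4 [HIT]
step 9: bank1 4->4 [HIT]
step 10: bank1 4->4 [HIT]
step 11: bank5 0->2 [CONFLICT]
step 12: bank4 1->1 [HIT]
step 13: bank2 4->3 [CONFLICT]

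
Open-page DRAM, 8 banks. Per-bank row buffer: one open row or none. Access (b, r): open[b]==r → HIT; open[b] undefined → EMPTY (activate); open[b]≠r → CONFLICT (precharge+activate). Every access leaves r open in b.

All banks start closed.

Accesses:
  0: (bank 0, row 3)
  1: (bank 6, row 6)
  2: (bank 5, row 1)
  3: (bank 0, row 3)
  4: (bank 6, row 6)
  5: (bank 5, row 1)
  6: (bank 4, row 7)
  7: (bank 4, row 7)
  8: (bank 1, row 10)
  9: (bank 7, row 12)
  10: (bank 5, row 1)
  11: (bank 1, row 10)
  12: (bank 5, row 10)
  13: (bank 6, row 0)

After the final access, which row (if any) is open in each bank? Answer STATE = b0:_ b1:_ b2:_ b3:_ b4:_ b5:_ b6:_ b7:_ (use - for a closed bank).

STATE = b0:3 b1:10 b2:- b3:- b4:7 b5:10 b6:0 b7:12

0: bank 0 row 3 — prev None → EMPTY
1: bank 6 row 6 — prev None → EMPTY
2: bank 5 row 1 — prev None → EMPTY
3: bank 0 row 3 — prev 3 → HIT
4: bank 6 row 6 — prev 6 → HIT
5: bank 5 row 1 — prev 1 → HIT
6: bank 4 row 7 — prev None → EMPTY
7: bank 4 row 7 — prev 7 → HIT
8: bank 1 row 10 — prev None → EMPTY
9: bank 7 row 12 — prev None → EMPTY
10: bank 5 row 1 — prev 1 → HIT
11: bank 1 row 10 — prev 10 → HIT
12: bank 5 row 10 — prev 1 → CONFLICT
13: bank 6 row 0 — prev 6 → CONFLICT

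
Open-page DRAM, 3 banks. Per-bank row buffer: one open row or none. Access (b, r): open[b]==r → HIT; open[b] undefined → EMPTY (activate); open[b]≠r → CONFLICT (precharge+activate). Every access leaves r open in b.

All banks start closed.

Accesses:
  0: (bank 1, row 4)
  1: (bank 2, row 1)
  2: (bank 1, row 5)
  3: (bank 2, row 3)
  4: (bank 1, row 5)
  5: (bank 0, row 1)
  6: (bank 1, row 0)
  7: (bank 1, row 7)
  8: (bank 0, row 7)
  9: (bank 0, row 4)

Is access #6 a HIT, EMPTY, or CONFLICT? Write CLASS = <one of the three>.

CLASS = CONFLICT

0: bank 1 row 4 — prev None → EMPTY
1: bank 2 row 1 — prev None → EMPTY
2: bank 1 row 5 — prev 4 → CONFLICT
3: bank 2 row 3 — prev 1 → CONFLICT
4: bank 1 row 5 — prev 5 → HIT
5: bank 0 row 1 — prev None → EMPTY
6: bank 1 row 0 — prev 5 → CONFLICT
7: bank 1 row 7 — prev 0 → CONFLICT
8: bank 0 row 7 — prev 1 → CONFLICT
9: bank 0 row 4 — prev 7 → CONFLICT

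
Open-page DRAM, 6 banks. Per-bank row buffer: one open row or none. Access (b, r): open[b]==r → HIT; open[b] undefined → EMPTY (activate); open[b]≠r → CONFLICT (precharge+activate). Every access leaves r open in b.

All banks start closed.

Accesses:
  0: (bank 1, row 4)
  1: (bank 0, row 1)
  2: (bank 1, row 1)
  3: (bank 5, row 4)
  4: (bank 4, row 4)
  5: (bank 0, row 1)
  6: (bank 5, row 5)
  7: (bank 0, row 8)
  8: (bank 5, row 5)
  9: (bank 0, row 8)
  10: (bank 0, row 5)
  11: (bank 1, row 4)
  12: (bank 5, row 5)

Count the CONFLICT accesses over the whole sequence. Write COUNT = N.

#0 (1,4) E
#1 (0,1) E
#2 (1,1) C  (was 4)
#3 (5,4) E
#4 (4,4) E
#5 (0,1) H  (was 1)
#6 (5,5) C  (was 4)
#7 (0,8) C  (was 1)
#8 (5,5) H  (was 5)
#9 (0,8) H  (was 8)
#10 (0,5) C  (was 8)
#11 (1,4) C  (was 1)
#12 (5,5) H  (was 5)

COUNT = 5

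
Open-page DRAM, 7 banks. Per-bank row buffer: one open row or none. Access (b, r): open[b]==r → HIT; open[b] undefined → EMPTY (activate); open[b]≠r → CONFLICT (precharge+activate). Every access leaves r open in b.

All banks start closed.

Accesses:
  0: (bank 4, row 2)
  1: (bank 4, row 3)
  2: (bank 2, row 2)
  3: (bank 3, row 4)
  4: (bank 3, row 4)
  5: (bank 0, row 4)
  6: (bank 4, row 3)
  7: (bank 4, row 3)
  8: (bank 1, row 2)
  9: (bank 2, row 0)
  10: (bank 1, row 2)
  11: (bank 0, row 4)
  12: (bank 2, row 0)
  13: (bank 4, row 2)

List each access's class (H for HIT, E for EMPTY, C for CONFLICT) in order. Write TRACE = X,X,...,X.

TRACE = E,C,E,E,H,E,H,H,E,C,H,H,H,C

0: bank 4 row 2 — prev None → EMPTY
1: bank 4 row 3 — prev 2 → CONFLICT
2: bank 2 row 2 — prev None → EMPTY
3: bank 3 row 4 — prev None → EMPTY
4: bank 3 row 4 — prev 4 → HIT
5: bank 0 row 4 — prev None → EMPTY
6: bank 4 row 3 — prev 3 → HIT
7: bank 4 row 3 — prev 3 → HIT
8: bank 1 row 2 — prev None → EMPTY
9: bank 2 row 0 — prev 2 → CONFLICT
10: bank 1 row 2 — prev 2 → HIT
11: bank 0 row 4 — prev 4 → HIT
12: bank 2 row 0 — prev 0 → HIT
13: bank 4 row 2 — prev 3 → CONFLICT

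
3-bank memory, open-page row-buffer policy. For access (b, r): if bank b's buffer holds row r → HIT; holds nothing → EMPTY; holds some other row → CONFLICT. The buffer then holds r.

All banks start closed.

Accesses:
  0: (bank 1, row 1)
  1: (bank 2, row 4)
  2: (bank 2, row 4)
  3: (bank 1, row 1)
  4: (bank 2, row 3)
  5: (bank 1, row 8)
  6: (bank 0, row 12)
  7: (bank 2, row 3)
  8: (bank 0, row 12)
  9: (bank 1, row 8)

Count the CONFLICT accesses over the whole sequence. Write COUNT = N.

COUNT = 2

0: bank 1 row 1 — prev None → EMPTY
1: bank 2 row 4 — prev None → EMPTY
2: bank 2 row 4 — prev 4 → HIT
3: bank 1 row 1 — prev 1 → HIT
4: bank 2 row 3 — prev 4 → CONFLICT
5: bank 1 row 8 — prev 1 → CONFLICT
6: bank 0 row 12 — prev None → EMPTY
7: bank 2 row 3 — prev 3 → HIT
8: bank 0 row 12 — prev 12 → HIT
9: bank 1 row 8 — prev 8 → HIT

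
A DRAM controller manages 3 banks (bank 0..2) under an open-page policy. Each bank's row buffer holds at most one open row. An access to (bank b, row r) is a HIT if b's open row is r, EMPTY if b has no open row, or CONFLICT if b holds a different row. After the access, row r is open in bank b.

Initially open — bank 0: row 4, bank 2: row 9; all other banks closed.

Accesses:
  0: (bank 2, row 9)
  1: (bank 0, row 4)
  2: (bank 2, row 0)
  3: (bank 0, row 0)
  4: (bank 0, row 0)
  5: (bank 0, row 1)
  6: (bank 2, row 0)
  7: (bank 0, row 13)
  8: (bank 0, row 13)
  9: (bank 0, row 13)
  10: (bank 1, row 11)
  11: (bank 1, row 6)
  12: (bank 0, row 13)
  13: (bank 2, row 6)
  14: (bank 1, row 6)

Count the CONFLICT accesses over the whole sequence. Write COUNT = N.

COUNT = 6

  [0] b2 r9: had r9 ⇒ H
  [1] b0 r4: had r4 ⇒ H
  [2] b2 r0: had r9 ⇒ C
  [3] b0 r0: had r4 ⇒ C
  [4] b0 r0: had r0 ⇒ H
  [5] b0 r1: had r0 ⇒ C
  [6] b2 r0: had r0 ⇒ H
  [7] b0 r13: had r1 ⇒ C
  [8] b0 r13: had r13 ⇒ H
  [9] b0 r13: had r13 ⇒ H
  [10] b1 r11: no row ⇒ E
  [11] b1 r6: had r11 ⇒ C
  [12] b0 r13: had r13 ⇒ H
  [13] b2 r6: had r0 ⇒ C
  [14] b1 r6: had r6 ⇒ H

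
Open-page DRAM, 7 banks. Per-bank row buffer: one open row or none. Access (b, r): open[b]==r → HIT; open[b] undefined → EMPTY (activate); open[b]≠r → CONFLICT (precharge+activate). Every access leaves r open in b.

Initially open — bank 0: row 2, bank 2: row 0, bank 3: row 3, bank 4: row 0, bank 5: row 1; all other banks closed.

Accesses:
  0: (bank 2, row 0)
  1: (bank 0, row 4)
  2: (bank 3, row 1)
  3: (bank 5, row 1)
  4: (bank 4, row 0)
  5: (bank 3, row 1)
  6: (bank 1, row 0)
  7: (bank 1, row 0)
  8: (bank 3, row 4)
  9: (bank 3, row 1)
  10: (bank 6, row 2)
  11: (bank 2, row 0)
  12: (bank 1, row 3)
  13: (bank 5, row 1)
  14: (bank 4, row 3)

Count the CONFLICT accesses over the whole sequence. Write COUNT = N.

  [0] b2 r0: had r0 ⇒ H
  [1] b0 r4: had r2 ⇒ C
  [2] b3 r1: had r3 ⇒ C
  [3] b5 r1: had r1 ⇒ H
  [4] b4 r0: had r0 ⇒ H
  [5] b3 r1: had r1 ⇒ H
  [6] b1 r0: no row ⇒ E
  [7] b1 r0: had r0 ⇒ H
  [8] b3 r4: had r1 ⇒ C
  [9] b3 r1: had r4 ⇒ C
  [10] b6 r2: no row ⇒ E
  [11] b2 r0: had r0 ⇒ H
  [12] b1 r3: had r0 ⇒ C
  [13] b5 r1: had r1 ⇒ H
  [14] b4 r3: had r0 ⇒ C

COUNT = 6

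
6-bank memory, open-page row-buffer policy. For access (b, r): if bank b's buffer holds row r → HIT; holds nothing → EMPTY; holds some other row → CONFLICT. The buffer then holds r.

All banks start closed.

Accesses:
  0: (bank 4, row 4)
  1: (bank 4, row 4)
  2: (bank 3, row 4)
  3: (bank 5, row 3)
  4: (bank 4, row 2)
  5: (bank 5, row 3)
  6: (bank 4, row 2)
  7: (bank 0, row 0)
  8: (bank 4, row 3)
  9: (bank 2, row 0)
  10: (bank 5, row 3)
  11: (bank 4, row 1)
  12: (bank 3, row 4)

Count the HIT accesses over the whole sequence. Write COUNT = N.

COUNT = 5

#0 (4,4) E
#1 (4,4) H  (was 4)
#2 (3,4) E
#3 (5,3) E
#4 (4,2) C  (was 4)
#5 (5,3) H  (was 3)
#6 (4,2) H  (was 2)
#7 (0,0) E
#8 (4,3) C  (was 2)
#9 (2,0) E
#10 (5,3) H  (was 3)
#11 (4,1) C  (was 3)
#12 (3,4) H  (was 4)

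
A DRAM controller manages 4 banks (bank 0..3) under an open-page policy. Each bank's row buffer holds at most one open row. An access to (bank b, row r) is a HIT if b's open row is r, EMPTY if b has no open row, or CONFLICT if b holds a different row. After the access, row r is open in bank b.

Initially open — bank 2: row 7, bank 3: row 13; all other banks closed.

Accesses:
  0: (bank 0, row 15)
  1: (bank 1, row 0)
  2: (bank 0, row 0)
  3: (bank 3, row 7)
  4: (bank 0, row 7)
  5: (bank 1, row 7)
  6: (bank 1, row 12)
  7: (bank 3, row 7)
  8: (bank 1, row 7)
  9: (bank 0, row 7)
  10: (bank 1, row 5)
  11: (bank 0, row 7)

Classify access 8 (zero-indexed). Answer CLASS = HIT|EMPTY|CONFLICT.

step 0: bank0 None->15 [EMPTY]
step 1: bank1 None->0 [EMPTY]
step 2: bank0 15->0 [CONFLICT]
step 3: bank3 13->7 [CONFLICT]
step 4: bank0 0->7 [CONFLICT]
step 5: bank1 0->7 [CONFLICT]
step 6: bank1 7->12 [CONFLICT]
step 7: bank3 7->7 [HIT]
step 8: bank1 12->7 [CONFLICT]
step 9: bank0 7->7 [HIT]
step 10: bank1 7->5 [CONFLICT]
step 11: bank0 7->7 [HIT]

CLASS = CONFLICT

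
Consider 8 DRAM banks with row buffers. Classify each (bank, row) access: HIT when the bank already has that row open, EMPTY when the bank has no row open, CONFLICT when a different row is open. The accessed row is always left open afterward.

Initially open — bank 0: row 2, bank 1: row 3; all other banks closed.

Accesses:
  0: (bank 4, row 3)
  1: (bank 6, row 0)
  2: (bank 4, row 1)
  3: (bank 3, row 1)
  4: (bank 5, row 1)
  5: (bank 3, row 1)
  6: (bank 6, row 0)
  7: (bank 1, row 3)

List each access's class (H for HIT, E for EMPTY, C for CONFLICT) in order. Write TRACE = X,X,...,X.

  [0] b4 r3: no row ⇒ E
  [1] b6 r0: no row ⇒ E
  [2] b4 r1: had r3 ⇒ C
  [3] b3 r1: no row ⇒ E
  [4] b5 r1: no row ⇒ E
  [5] b3 r1: had r1 ⇒ H
  [6] b6 r0: had r0 ⇒ H
  [7] b1 r3: had r3 ⇒ H

TRACE = E,E,C,E,E,H,H,H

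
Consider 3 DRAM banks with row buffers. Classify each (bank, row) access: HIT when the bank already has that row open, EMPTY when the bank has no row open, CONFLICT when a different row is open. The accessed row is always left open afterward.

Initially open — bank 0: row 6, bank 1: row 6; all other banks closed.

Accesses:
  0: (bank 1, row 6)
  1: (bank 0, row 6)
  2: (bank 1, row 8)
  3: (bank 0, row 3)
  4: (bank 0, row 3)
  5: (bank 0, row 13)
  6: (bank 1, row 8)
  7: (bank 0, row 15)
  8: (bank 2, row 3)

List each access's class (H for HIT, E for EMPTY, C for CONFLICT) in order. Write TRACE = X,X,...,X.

#0 (1,6) H  (was 6)
#1 (0,6) H  (was 6)
#2 (1,8) C  (was 6)
#3 (0,3) C  (was 6)
#4 (0,3) H  (was 3)
#5 (0,13) C  (was 3)
#6 (1,8) H  (was 8)
#7 (0,15) C  (was 13)
#8 (2,3) E

TRACE = H,H,C,C,H,C,H,C,E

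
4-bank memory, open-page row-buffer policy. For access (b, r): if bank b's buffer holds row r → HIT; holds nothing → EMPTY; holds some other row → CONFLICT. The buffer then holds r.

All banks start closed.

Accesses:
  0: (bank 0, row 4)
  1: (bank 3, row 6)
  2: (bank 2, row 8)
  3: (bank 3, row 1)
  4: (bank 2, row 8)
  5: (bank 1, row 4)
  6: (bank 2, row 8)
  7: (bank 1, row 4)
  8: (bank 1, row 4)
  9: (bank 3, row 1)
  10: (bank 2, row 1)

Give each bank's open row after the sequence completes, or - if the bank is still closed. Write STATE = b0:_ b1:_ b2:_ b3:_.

STATE = b0:4 b1:4 b2:1 b3:1

step 0: bank0 None->4 [EMPTY]
step 1: bank3 None->6 [EMPTY]
step 2: bank2 None->8 [EMPTY]
step 3: bank3 6->1 [CONFLICT]
step 4: bank2 8->8 [HIT]
step 5: bank1 None->4 [EMPTY]
step 6: bank2 8->8 [HIT]
step 7: bank1 4->4 [HIT]
step 8: bank1 4->4 [HIT]
step 9: bank3 1->1 [HIT]
step 10: bank2 8->1 [CONFLICT]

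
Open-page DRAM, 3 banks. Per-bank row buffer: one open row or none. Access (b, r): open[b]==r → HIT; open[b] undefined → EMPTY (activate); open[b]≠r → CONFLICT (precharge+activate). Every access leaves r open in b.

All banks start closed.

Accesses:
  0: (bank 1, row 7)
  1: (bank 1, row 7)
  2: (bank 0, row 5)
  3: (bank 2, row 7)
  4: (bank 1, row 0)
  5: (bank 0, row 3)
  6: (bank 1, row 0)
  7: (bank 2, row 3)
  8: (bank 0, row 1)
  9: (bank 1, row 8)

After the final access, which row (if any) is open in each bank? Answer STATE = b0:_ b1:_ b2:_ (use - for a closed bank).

STATE = b0:1 b1:8 b2:3

#0 (1,7) E
#1 (1,7) H  (was 7)
#2 (0,5) E
#3 (2,7) E
#4 (1,0) C  (was 7)
#5 (0,3) C  (was 5)
#6 (1,0) H  (was 0)
#7 (2,3) C  (was 7)
#8 (0,1) C  (was 3)
#9 (1,8) C  (was 0)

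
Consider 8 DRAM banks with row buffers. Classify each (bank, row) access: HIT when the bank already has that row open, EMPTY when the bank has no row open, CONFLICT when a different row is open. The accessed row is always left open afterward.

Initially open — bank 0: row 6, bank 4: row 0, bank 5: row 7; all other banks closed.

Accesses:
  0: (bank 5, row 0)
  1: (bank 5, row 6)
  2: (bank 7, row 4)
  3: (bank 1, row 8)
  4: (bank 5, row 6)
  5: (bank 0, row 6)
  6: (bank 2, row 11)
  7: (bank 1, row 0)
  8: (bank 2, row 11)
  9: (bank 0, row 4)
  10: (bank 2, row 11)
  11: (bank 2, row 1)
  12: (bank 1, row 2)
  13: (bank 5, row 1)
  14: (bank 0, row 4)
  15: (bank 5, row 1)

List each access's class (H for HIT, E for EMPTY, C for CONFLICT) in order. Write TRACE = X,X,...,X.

TRACE = C,C,E,E,H,H,E,C,H,C,H,C,C,C,H,H

0: bank 5 row 0 — prev 7 → CONFLICT
1: bank 5 row 6 — prev 0 → CONFLICT
2: bank 7 row 4 — prev None → EMPTY
3: bank 1 row 8 — prev None → EMPTY
4: bank 5 row 6 — prev 6 → HIT
5: bank 0 row 6 — prev 6 → HIT
6: bank 2 row 11 — prev None → EMPTY
7: bank 1 row 0 — prev 8 → CONFLICT
8: bank 2 row 11 — prev 11 → HIT
9: bank 0 row 4 — prev 6 → CONFLICT
10: bank 2 row 11 — prev 11 → HIT
11: bank 2 row 1 — prev 11 → CONFLICT
12: bank 1 row 2 — prev 0 → CONFLICT
13: bank 5 row 1 — prev 6 → CONFLICT
14: bank 0 row 4 — prev 4 → HIT
15: bank 5 row 1 — prev 1 → HIT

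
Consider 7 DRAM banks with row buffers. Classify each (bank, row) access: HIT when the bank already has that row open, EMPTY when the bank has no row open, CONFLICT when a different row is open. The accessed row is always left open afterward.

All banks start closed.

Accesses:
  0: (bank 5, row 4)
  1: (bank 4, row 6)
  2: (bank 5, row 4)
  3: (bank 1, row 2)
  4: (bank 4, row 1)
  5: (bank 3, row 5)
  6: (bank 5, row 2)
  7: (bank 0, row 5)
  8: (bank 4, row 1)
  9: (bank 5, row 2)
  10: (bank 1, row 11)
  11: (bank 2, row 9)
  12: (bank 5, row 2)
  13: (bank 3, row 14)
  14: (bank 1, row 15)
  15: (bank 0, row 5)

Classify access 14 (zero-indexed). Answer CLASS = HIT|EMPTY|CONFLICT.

step 0: bank5 None->4 [EMPTY]
step 1: bank4 None->6 [EMPTY]
step 2: bank5 4->4 [HIT]
step 3: bank1 None->2 [EMPTY]
step 4: bank4 6->1 [CONFLICT]
step 5: bank3 None->5 [EMPTY]
step 6: bank5 4->2 [CONFLICT]
step 7: bank0 None->5 [EMPTY]
step 8: bank4 1->1 [HIT]
step 9: bank5 2->2 [HIT]
step 10: bank1 2->11 [CONFLICT]
step 11: bank2 None->9 [EMPTY]
step 12: bank5 2->2 [HIT]
step 13: bank3 5->14 [CONFLICT]
step 14: bank1 11->15 [CONFLICT]
step 15: bank0 5->5 [HIT]

CLASS = CONFLICT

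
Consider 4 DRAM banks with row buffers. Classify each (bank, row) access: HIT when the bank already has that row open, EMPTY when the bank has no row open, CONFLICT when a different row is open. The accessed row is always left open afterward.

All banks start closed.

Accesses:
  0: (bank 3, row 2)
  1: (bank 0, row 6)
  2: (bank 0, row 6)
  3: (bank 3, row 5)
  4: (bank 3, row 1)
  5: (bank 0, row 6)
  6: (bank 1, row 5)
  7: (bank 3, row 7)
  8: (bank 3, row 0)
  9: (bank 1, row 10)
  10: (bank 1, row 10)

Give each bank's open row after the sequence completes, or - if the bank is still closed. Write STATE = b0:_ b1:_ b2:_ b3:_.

STATE = b0:6 b1:10 b2:- b3:0

  [0] b3 r2: no row ⇒ E
  [1] b0 r6: no row ⇒ E
  [2] b0 r6: had r6 ⇒ H
  [3] b3 r5: had r2 ⇒ C
  [4] b3 r1: had r5 ⇒ C
  [5] b0 r6: had r6 ⇒ H
  [6] b1 r5: no row ⇒ E
  [7] b3 r7: had r1 ⇒ C
  [8] b3 r0: had r7 ⇒ C
  [9] b1 r10: had r5 ⇒ C
  [10] b1 r10: had r10 ⇒ H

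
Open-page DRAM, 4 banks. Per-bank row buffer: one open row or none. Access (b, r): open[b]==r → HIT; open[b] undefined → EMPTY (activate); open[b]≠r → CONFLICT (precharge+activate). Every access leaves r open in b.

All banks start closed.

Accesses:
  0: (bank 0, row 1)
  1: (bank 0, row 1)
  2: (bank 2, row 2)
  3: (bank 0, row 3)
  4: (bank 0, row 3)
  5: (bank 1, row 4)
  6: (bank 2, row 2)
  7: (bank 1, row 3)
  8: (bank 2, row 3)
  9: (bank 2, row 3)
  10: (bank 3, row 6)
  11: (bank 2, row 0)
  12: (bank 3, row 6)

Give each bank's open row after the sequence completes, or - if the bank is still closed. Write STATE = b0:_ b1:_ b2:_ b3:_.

STATE = b0:3 b1:3 b2:0 b3:6

0: bank 0 row 1 — prev None → EMPTY
1: bank 0 row 1 — prev 1 → HIT
2: bank 2 row 2 — prev None → EMPTY
3: bank 0 row 3 — prev 1 → CONFLICT
4: bank 0 row 3 — prev 3 → HIT
5: bank 1 row 4 — prev None → EMPTY
6: bank 2 row 2 — prev 2 → HIT
7: bank 1 row 3 — prev 4 → CONFLICT
8: bank 2 row 3 — prev 2 → CONFLICT
9: bank 2 row 3 — prev 3 → HIT
10: bank 3 row 6 — prev None → EMPTY
11: bank 2 row 0 — prev 3 → CONFLICT
12: bank 3 row 6 — prev 6 → HIT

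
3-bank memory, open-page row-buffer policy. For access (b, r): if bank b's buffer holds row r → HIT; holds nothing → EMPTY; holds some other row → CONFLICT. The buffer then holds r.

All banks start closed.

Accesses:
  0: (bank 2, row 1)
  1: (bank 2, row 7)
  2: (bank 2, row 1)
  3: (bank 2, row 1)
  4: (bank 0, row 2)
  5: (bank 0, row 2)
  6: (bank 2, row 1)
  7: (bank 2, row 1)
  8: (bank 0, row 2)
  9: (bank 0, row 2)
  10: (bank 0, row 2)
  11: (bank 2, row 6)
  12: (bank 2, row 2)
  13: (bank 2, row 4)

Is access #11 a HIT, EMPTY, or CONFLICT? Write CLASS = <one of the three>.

CLASS = CONFLICT

0: bank 2 row 1 — prev None → EMPTY
1: bank 2 row 7 — prev 1 → CONFLICT
2: bank 2 row 1 — prev 7 → CONFLICT
3: bank 2 row 1 — prev 1 → HIT
4: bank 0 row 2 — prev None → EMPTY
5: bank 0 row 2 — prev 2 → HIT
6: bank 2 row 1 — prev 1 → HIT
7: bank 2 row 1 — prev 1 → HIT
8: bank 0 row 2 — prev 2 → HIT
9: bank 0 row 2 — prev 2 → HIT
10: bank 0 row 2 — prev 2 → HIT
11: bank 2 row 6 — prev 1 → CONFLICT
12: bank 2 row 2 — prev 6 → CONFLICT
13: bank 2 row 4 — prev 2 → CONFLICT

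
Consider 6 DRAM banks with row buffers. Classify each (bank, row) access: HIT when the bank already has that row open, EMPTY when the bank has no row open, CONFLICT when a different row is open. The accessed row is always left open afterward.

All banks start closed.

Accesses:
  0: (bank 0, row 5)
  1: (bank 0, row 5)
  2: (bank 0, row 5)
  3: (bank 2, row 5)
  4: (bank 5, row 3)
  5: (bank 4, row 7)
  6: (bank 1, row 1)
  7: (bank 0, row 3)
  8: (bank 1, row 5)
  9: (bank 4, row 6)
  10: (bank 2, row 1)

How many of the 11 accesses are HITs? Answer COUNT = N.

COUNT = 2

  [0] b0 r5: no row ⇒ E
  [1] b0 r5: had r5 ⇒ H
  [2] b0 r5: had r5 ⇒ H
  [3] b2 r5: no row ⇒ E
  [4] b5 r3: no row ⇒ E
  [5] b4 r7: no row ⇒ E
  [6] b1 r1: no row ⇒ E
  [7] b0 r3: had r5 ⇒ C
  [8] b1 r5: had r1 ⇒ C
  [9] b4 r6: had r7 ⇒ C
  [10] b2 r1: had r5 ⇒ C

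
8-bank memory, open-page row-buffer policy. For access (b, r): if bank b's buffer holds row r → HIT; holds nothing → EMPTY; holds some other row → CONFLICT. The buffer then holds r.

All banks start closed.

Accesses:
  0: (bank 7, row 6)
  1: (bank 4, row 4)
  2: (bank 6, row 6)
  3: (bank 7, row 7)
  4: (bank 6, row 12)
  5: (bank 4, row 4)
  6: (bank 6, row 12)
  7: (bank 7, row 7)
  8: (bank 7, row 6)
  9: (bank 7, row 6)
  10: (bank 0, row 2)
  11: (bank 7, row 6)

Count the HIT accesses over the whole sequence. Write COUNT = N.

COUNT = 5

0: bank 7 row 6 — prev None → EMPTY
1: bank 4 row 4 — prev None → EMPTY
2: bank 6 row 6 — prev None → EMPTY
3: bank 7 row 7 — prev 6 → CONFLICT
4: bank 6 row 12 — prev 6 → CONFLICT
5: bank 4 row 4 — prev 4 → HIT
6: bank 6 row 12 — prev 12 → HIT
7: bank 7 row 7 — prev 7 → HIT
8: bank 7 row 6 — prev 7 → CONFLICT
9: bank 7 row 6 — prev 6 → HIT
10: bank 0 row 2 — prev None → EMPTY
11: bank 7 row 6 — prev 6 → HIT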